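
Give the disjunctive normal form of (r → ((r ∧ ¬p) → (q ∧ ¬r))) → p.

(r → ((r ∧ ¬p) → (q ∧ ¬r))) → p
= ¬(r → ((r ∧ ¬p) → (q ∧ ¬r))) ∨ p   [eliminate →]
= ¬(¬r ∨ ((r ∧ ¬p) → (q ∧ ¬r))) ∨ p   [eliminate →]
= ¬(¬r ∨ ¬(r ∧ ¬p) ∨ (q ∧ ¬r)) ∨ p   [eliminate →]
= (¬¬r ∧ ¬¬(r ∧ ¬p) ∧ ¬(q ∧ ¬r)) ∨ p   [De Morgan]
= (r ∧ ¬¬(r ∧ ¬p) ∧ ¬(q ∧ ¬r)) ∨ p   [double negation]
= (r ∧ r ∧ ¬p ∧ ¬(q ∧ ¬r)) ∨ p   [double negation]
= (r ∧ r ∧ ¬p ∧ (¬q ∨ ¬¬r)) ∨ p   [De Morgan]
= (r ∧ r ∧ ¬p ∧ (¬q ∨ r)) ∨ p   [double negation]
= (r ∧ r ∧ ¬p ∧ ¬q) ∨ (r ∧ r ∧ ¬p ∧ r) ∨ p   [distribute ∧ over ∨]
= (r ∧ ¬p) ∨ p   [simplify]

(r ∧ ¬p) ∨ p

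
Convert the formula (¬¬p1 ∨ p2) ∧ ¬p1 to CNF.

(¬¬p1 ∨ p2) ∧ ¬p1
⇔ (p1 ∨ p2) ∧ ¬p1   [double negation]

(p1 ∨ p2) ∧ ¬p1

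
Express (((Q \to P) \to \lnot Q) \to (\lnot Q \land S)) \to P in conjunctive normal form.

(((Q \to P) \to \lnot Q) \to (\lnot Q \land S)) \to P
≡ \lnot (((Q \to P) \to \lnot Q) \to (\lnot Q \land S)) \lor P   [eliminate \to]
≡ \lnot (\lnot ((Q \to P) \to \lnot Q) \lor (\lnot Q \land S)) \lor P   [eliminate \to]
≡ \lnot (\lnot (\lnot (Q \to P) \lor \lnot Q) \lor (\lnot Q \land S)) \lor P   [eliminate \to]
≡ \lnot (\lnot (\lnot (\lnot Q \lor P) \lor \lnot Q) \lor (\lnot Q \land S)) \lor P   [eliminate \to]
≡ (\lnot \lnot (\lnot (\lnot Q \lor P) \lor \lnot Q) \land \lnot (\lnot Q \land S)) \lor P   [De Morgan]
≡ ((\lnot (\lnot Q \lor P) \lor \lnot Q) \land \lnot (\lnot Q \land S)) \lor P   [double negation]
≡ (((\lnot \lnot Q \land \lnot P) \lor \lnot Q) \land \lnot (\lnot Q \land S)) \lor P   [De Morgan]
≡ (((Q \land \lnot P) \lor \lnot Q) \land \lnot (\lnot Q \land S)) \lor P   [double negation]
≡ (((Q \land \lnot P) \lor \lnot Q) \land (\lnot \lnot Q \lor \lnot S)) \lor P   [De Morgan]
≡ (((Q \land \lnot P) \lor \lnot Q) \land (Q \lor \lnot S)) \lor P   [double negation]
≡ (Q \lor \lnot Q \lor P) \land (\lnot P \lor \lnot Q \lor P) \land (Q \lor \lnot S \lor P)   [distribute \lor over \land]
≡ Q \lor \lnot S \lor P   [simplify]

Q \lor \lnot S \lor P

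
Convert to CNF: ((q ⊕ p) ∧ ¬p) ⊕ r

((q ⊕ p) ∧ ¬p) ⊕ r
≡ (((q ⊕ p) ∧ ¬p) ∨ r) ∧ ¬((q ⊕ p) ∧ ¬p ∧ r)   (expand ⊕)
≡ (((q ∨ p) ∧ ¬(q ∧ p) ∧ ¬p) ∨ r) ∧ ¬((q ⊕ p) ∧ ¬p ∧ r)   (expand ⊕)
≡ (((q ∨ p) ∧ ¬(q ∧ p) ∧ ¬p) ∨ r) ∧ ¬((q ∨ p) ∧ ¬(q ∧ p) ∧ ¬p ∧ r)   (expand ⊕)
≡ (((q ∨ p) ∧ (¬q ∨ ¬p) ∧ ¬p) ∨ r) ∧ ¬((q ∨ p) ∧ ¬(q ∧ p) ∧ ¬p ∧ r)   (De Morgan)
≡ (((q ∨ p) ∧ (¬q ∨ ¬p) ∧ ¬p) ∨ r) ∧ (¬(q ∨ p) ∨ ¬¬(q ∧ p) ∨ ¬¬p ∨ ¬r)   (De Morgan)
≡ (((q ∨ p) ∧ (¬q ∨ ¬p) ∧ ¬p) ∨ r) ∧ ((¬q ∧ ¬p) ∨ ¬¬(q ∧ p) ∨ ¬¬p ∨ ¬r)   (De Morgan)
≡ (((q ∨ p) ∧ (¬q ∨ ¬p) ∧ ¬p) ∨ r) ∧ ((¬q ∧ ¬p) ∨ (q ∧ p) ∨ ¬¬p ∨ ¬r)   (double negation)
≡ (((q ∨ p) ∧ (¬q ∨ ¬p) ∧ ¬p) ∨ r) ∧ ((¬q ∧ ¬p) ∨ (q ∧ p) ∨ p ∨ ¬r)   (double negation)
≡ (q ∨ p ∨ r) ∧ (¬q ∨ ¬p ∨ r) ∧ (¬p ∨ r) ∧ (¬q ∨ q ∨ p ∨ ¬r) ∧ (¬q ∨ p ∨ p ∨ ¬r) ∧ (¬p ∨ q ∨ p ∨ ¬r) ∧ (¬p ∨ p ∨ p ∨ ¬r)   (distribute ∨ over ∧)
≡ (q ∨ p ∨ r) ∧ (¬p ∨ r) ∧ (¬q ∨ p ∨ ¬r)   (simplify)

(q ∨ p ∨ r) ∧ (¬p ∨ r) ∧ (¬q ∨ p ∨ ¬r)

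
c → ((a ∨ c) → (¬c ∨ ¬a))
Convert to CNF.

c → ((a ∨ c) → (¬c ∨ ¬a))
≡ ¬c ∨ ((a ∨ c) → (¬c ∨ ¬a))   [eliminate →]
≡ ¬c ∨ ¬(a ∨ c) ∨ ¬c ∨ ¬a   [eliminate →]
≡ ¬c ∨ (¬a ∧ ¬c) ∨ ¬c ∨ ¬a   [De Morgan]
≡ (¬c ∨ ¬a ∨ ¬c ∨ ¬a) ∧ (¬c ∨ ¬c ∨ ¬c ∨ ¬a)   [distribute ∨ over ∧]
≡ ¬c ∨ ¬a   [simplify]

¬c ∨ ¬a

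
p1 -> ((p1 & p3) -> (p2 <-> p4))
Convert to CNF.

p1 -> ((p1 & p3) -> (p2 <-> p4))
≡ ~p1 | ((p1 & p3) -> (p2 <-> p4))   — eliminate ->
≡ ~p1 | ~(p1 & p3) | (p2 <-> p4)   — eliminate ->
≡ ~p1 | ~(p1 & p3) | ((p2 -> p4) & (p4 -> p2))   — eliminate <->
≡ ~p1 | ~(p1 & p3) | ((~p2 | p4) & (p4 -> p2))   — eliminate ->
≡ ~p1 | ~(p1 & p3) | ((~p2 | p4) & (~p4 | p2))   — eliminate ->
≡ ~p1 | ~p1 | ~p3 | ((~p2 | p4) & (~p4 | p2))   — De Morgan
≡ (~p1 | ~p1 | ~p3 | ~p2 | p4) & (~p1 | ~p1 | ~p3 | ~p4 | p2)   — distribute | over &
≡ (~p1 | ~p3 | ~p2 | p4) & (~p1 | ~p3 | ~p4 | p2)   — simplify

(~p1 | ~p3 | ~p2 | p4) & (~p1 | ~p3 | ~p4 | p2)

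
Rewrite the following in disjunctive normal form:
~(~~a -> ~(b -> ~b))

a & ~b

~(~~a -> ~(b -> ~b))
≡ ~(~~~a | ~(b -> ~b))
≡ ~(~~~a | ~(~b | ~b))
≡ ~~~~a & ~~(~b | ~b)
≡ ~~a & ~~(~b | ~b)
≡ a & ~~(~b | ~b)
≡ a & (~b | ~b)
≡ (a & ~b) | (a & ~b)
≡ a & ~b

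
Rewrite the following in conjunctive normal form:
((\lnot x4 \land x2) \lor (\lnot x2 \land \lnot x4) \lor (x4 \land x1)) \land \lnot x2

((\lnot x4 \land x2) \lor (\lnot x2 \land \lnot x4) \lor (x4 \land x1)) \land \lnot x2
= (\lnot x4 \lor \lnot x2 \lor x4) \land (\lnot x4 \lor \lnot x2 \lor x1) \land (\lnot x4 \lor \lnot x4 \lor x4) \land (\lnot x4 \lor \lnot x4 \lor x1) \land (x2 \lor \lnot x2 \lor x4) \land (x2 \lor \lnot x2 \lor x1) \land (x2 \lor \lnot x4 \lor x4) \land (x2 \lor \lnot x4 \lor x1) \land \lnot x2   — distribute \lor over \land
= (\lnot x4 \lor x1) \land \lnot x2   — simplify

(\lnot x4 \lor x1) \land \lnot x2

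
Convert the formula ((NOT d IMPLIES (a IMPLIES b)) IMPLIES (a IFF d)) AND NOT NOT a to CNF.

(NOT b OR NOT a OR d) AND a

((NOT d IMPLIES (a IMPLIES b)) IMPLIES (a IFF d)) AND NOT NOT a
= (NOT (NOT d IMPLIES (a IMPLIES b)) OR (a IFF d)) AND NOT NOT a   — eliminate IMPLIES
= (NOT (NOT NOT d OR (a IMPLIES b)) OR (a IFF d)) AND NOT NOT a   — eliminate IMPLIES
= (NOT (NOT NOT d OR NOT a OR b) OR (a IFF d)) AND NOT NOT a   — eliminate IMPLIES
= (NOT (NOT NOT d OR NOT a OR b) OR ((a IMPLIES d) AND (d IMPLIES a))) AND NOT NOT a   — eliminate IFF
= (NOT (NOT NOT d OR NOT a OR b) OR ((NOT a OR d) AND (d IMPLIES a))) AND NOT NOT a   — eliminate IMPLIES
= (NOT (NOT NOT d OR NOT a OR b) OR ((NOT a OR d) AND (NOT d OR a))) AND NOT NOT a   — eliminate IMPLIES
= ((NOT NOT NOT d AND NOT NOT a AND NOT b) OR ((NOT a OR d) AND (NOT d OR a))) AND NOT NOT a   — De Morgan
= ((NOT d AND NOT NOT a AND NOT b) OR ((NOT a OR d) AND (NOT d OR a))) AND NOT NOT a   — double negation
= ((NOT d AND a AND NOT b) OR ((NOT a OR d) AND (NOT d OR a))) AND NOT NOT a   — double negation
= ((NOT d AND a AND NOT b) OR ((NOT a OR d) AND (NOT d OR a))) AND a   — double negation
= (NOT d OR NOT a OR d) AND (NOT d OR NOT d OR a) AND (a OR NOT a OR d) AND (a OR NOT d OR a) AND (NOT b OR NOT a OR d) AND (NOT b OR NOT d OR a) AND a   — distribute OR over AND
= (NOT b OR NOT a OR d) AND a   — simplify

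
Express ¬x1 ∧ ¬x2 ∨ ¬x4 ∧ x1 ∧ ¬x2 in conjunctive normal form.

(¬x1 ∨ ¬x4) ∧ ¬x2

¬x1 ∧ ¬x2 ∨ ¬x4 ∧ x1 ∧ ¬x2
= (¬x1 ∨ ¬x4) ∧ (¬x1 ∨ x1) ∧ (¬x1 ∨ ¬x2) ∧ (¬x2 ∨ ¬x4) ∧ (¬x2 ∨ x1) ∧ (¬x2 ∨ ¬x2)   [distribute ∨ over ∧]
= (¬x1 ∨ ¬x4) ∧ ¬x2   [simplify]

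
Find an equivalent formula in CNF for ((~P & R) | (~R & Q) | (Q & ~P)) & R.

((~P & R) | (~R & Q) | (Q & ~P)) & R
≡ (~P | ~R | Q) & (~P | ~R | ~P) & (~P | Q | Q) & (~P | Q | ~P) & (R | ~R | Q) & (R | ~R | ~P) & (R | Q | Q) & (R | Q | ~P) & R   — distribute | over &
≡ (~P | ~R) & (~P | Q) & R   — simplify

(~P | ~R) & (~P | Q) & R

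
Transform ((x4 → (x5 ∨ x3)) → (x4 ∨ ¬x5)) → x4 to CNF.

x5 ∨ x4

((x4 → (x5 ∨ x3)) → (x4 ∨ ¬x5)) → x4
= ¬((x4 → (x5 ∨ x3)) → (x4 ∨ ¬x5)) ∨ x4   (eliminate →)
= ¬(¬(x4 → (x5 ∨ x3)) ∨ x4 ∨ ¬x5) ∨ x4   (eliminate →)
= ¬(¬(¬x4 ∨ x5 ∨ x3) ∨ x4 ∨ ¬x5) ∨ x4   (eliminate →)
= (¬¬(¬x4 ∨ x5 ∨ x3) ∧ ¬x4 ∧ ¬¬x5) ∨ x4   (De Morgan)
= ((¬x4 ∨ x5 ∨ x3) ∧ ¬x4 ∧ ¬¬x5) ∨ x4   (double negation)
= ((¬x4 ∨ x5 ∨ x3) ∧ ¬x4 ∧ x5) ∨ x4   (double negation)
= (¬x4 ∨ x5 ∨ x3 ∨ x4) ∧ (¬x4 ∨ x4) ∧ (x5 ∨ x4)   (distribute ∨ over ∧)
= x5 ∨ x4   (simplify)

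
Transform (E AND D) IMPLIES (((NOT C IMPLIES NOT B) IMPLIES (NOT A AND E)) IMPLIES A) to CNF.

(E AND D) IMPLIES (((NOT C IMPLIES NOT B) IMPLIES (NOT A AND E)) IMPLIES A)
≡ NOT (E AND D) OR (((NOT C IMPLIES NOT B) IMPLIES (NOT A AND E)) IMPLIES A)   (eliminate IMPLIES)
≡ NOT (E AND D) OR NOT ((NOT C IMPLIES NOT B) IMPLIES (NOT A AND E)) OR A   (eliminate IMPLIES)
≡ NOT (E AND D) OR NOT (NOT (NOT C IMPLIES NOT B) OR (NOT A AND E)) OR A   (eliminate IMPLIES)
≡ NOT (E AND D) OR NOT (NOT (NOT NOT C OR NOT B) OR (NOT A AND E)) OR A   (eliminate IMPLIES)
≡ NOT E OR NOT D OR NOT (NOT (NOT NOT C OR NOT B) OR (NOT A AND E)) OR A   (De Morgan)
≡ NOT E OR NOT D OR (NOT NOT (NOT NOT C OR NOT B) AND NOT (NOT A AND E)) OR A   (De Morgan)
≡ NOT E OR NOT D OR ((NOT NOT C OR NOT B) AND NOT (NOT A AND E)) OR A   (double negation)
≡ NOT E OR NOT D OR ((C OR NOT B) AND NOT (NOT A AND E)) OR A   (double negation)
≡ NOT E OR NOT D OR ((C OR NOT B) AND (NOT NOT A OR NOT E)) OR A   (De Morgan)
≡ NOT E OR NOT D OR ((C OR NOT B) AND (A OR NOT E)) OR A   (double negation)
≡ (NOT E OR NOT D OR C OR NOT B OR A) AND (NOT E OR NOT D OR A OR NOT E OR A)   (distribute OR over AND)
≡ NOT E OR NOT D OR A   (simplify)

NOT E OR NOT D OR A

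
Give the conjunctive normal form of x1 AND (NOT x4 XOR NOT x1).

x1 AND (NOT x4 XOR NOT x1)
≡ x1 AND (NOT x4 OR NOT x1) AND NOT (NOT x4 AND NOT x1)   [expand XOR]
≡ x1 AND (NOT x4 OR NOT x1) AND (NOT NOT x4 OR NOT NOT x1)   [De Morgan]
≡ x1 AND (NOT x4 OR NOT x1) AND (x4 OR NOT NOT x1)   [double negation]
≡ x1 AND (NOT x4 OR NOT x1) AND (x4 OR x1)   [double negation]
≡ x1 AND (NOT x4 OR NOT x1)   [simplify]

x1 AND (NOT x4 OR NOT x1)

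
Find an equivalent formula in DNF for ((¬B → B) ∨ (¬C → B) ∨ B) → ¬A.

(¬B ∧ ¬C) ∨ ¬A

((¬B → B) ∨ (¬C → B) ∨ B) → ¬A
≡ ¬((¬B → B) ∨ (¬C → B) ∨ B) ∨ ¬A   (eliminate →)
≡ ¬(¬¬B ∨ B ∨ (¬C → B) ∨ B) ∨ ¬A   (eliminate →)
≡ ¬(¬¬B ∨ B ∨ ¬¬C ∨ B ∨ B) ∨ ¬A   (eliminate →)
≡ (¬¬¬B ∧ ¬B ∧ ¬¬¬C ∧ ¬B ∧ ¬B) ∨ ¬A   (De Morgan)
≡ (¬B ∧ ¬B ∧ ¬¬¬C ∧ ¬B ∧ ¬B) ∨ ¬A   (double negation)
≡ (¬B ∧ ¬B ∧ ¬C ∧ ¬B ∧ ¬B) ∨ ¬A   (double negation)
≡ (¬B ∧ ¬C) ∨ ¬A   (simplify)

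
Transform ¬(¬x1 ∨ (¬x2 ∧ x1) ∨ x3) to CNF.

x1 ∧ (x2 ∨ ¬x1) ∧ ¬x3

¬(¬x1 ∨ (¬x2 ∧ x1) ∨ x3)
= ¬¬x1 ∧ ¬(¬x2 ∧ x1) ∧ ¬x3   (De Morgan)
= x1 ∧ ¬(¬x2 ∧ x1) ∧ ¬x3   (double negation)
= x1 ∧ (¬¬x2 ∨ ¬x1) ∧ ¬x3   (De Morgan)
= x1 ∧ (x2 ∨ ¬x1) ∧ ¬x3   (double negation)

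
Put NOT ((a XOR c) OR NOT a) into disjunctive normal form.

c AND a

NOT ((a XOR c) OR NOT a)
= NOT ((a AND NOT c) OR (NOT a AND c) OR NOT a)   [expand XOR]
= NOT (a AND NOT c) AND NOT (NOT a AND c) AND NOT NOT a   [De Morgan]
= (NOT a OR NOT NOT c) AND NOT (NOT a AND c) AND NOT NOT a   [De Morgan]
= (NOT a OR c) AND NOT (NOT a AND c) AND NOT NOT a   [double negation]
= (NOT a OR c) AND (NOT NOT a OR NOT c) AND NOT NOT a   [De Morgan]
= (NOT a OR c) AND (a OR NOT c) AND NOT NOT a   [double negation]
= (NOT a OR c) AND (a OR NOT c) AND a   [double negation]
= (NOT a AND a AND a) OR (NOT a AND NOT c AND a) OR (c AND a AND a) OR (c AND NOT c AND a)   [distribute AND over OR]
= c AND a   [simplify]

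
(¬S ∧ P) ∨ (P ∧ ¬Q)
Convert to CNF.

(¬S ∧ P) ∨ (P ∧ ¬Q)
⇔ (¬S ∨ P) ∧ (¬S ∨ ¬Q) ∧ (P ∨ P) ∧ (P ∨ ¬Q)   [distribute ∨ over ∧]
⇔ (¬S ∨ ¬Q) ∧ P   [simplify]

(¬S ∨ ¬Q) ∧ P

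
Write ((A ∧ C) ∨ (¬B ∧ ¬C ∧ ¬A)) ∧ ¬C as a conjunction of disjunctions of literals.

((A ∧ C) ∨ (¬B ∧ ¬C ∧ ¬A)) ∧ ¬C
≡ (A ∨ ¬B) ∧ (A ∨ ¬C) ∧ (A ∨ ¬A) ∧ (C ∨ ¬B) ∧ (C ∨ ¬C) ∧ (C ∨ ¬A) ∧ ¬C   [distribute ∨ over ∧]
≡ (A ∨ ¬B) ∧ (C ∨ ¬B) ∧ (C ∨ ¬A) ∧ ¬C   [simplify]

(A ∨ ¬B) ∧ (C ∨ ¬B) ∧ (C ∨ ¬A) ∧ ¬C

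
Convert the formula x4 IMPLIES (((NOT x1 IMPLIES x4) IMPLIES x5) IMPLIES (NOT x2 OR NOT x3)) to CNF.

NOT x4 OR NOT x5 OR NOT x2 OR NOT x3

x4 IMPLIES (((NOT x1 IMPLIES x4) IMPLIES x5) IMPLIES (NOT x2 OR NOT x3))
≡ NOT x4 OR (((NOT x1 IMPLIES x4) IMPLIES x5) IMPLIES (NOT x2 OR NOT x3))   [eliminate IMPLIES]
≡ NOT x4 OR NOT ((NOT x1 IMPLIES x4) IMPLIES x5) OR NOT x2 OR NOT x3   [eliminate IMPLIES]
≡ NOT x4 OR NOT (NOT (NOT x1 IMPLIES x4) OR x5) OR NOT x2 OR NOT x3   [eliminate IMPLIES]
≡ NOT x4 OR NOT (NOT (NOT NOT x1 OR x4) OR x5) OR NOT x2 OR NOT x3   [eliminate IMPLIES]
≡ NOT x4 OR (NOT NOT (NOT NOT x1 OR x4) AND NOT x5) OR NOT x2 OR NOT x3   [De Morgan]
≡ NOT x4 OR ((NOT NOT x1 OR x4) AND NOT x5) OR NOT x2 OR NOT x3   [double negation]
≡ NOT x4 OR ((x1 OR x4) AND NOT x5) OR NOT x2 OR NOT x3   [double negation]
≡ (NOT x4 OR x1 OR x4 OR NOT x2 OR NOT x3) AND (NOT x4 OR NOT x5 OR NOT x2 OR NOT x3)   [distribute OR over AND]
≡ NOT x4 OR NOT x5 OR NOT x2 OR NOT x3   [simplify]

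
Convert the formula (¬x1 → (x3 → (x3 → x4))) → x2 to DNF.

(¬x1 → (x3 → (x3 → x4))) → x2
= ¬(¬x1 → (x3 → (x3 → x4))) ∨ x2   [eliminate →]
= ¬(¬¬x1 ∨ (x3 → (x3 → x4))) ∨ x2   [eliminate →]
= ¬(¬¬x1 ∨ ¬x3 ∨ (x3 → x4)) ∨ x2   [eliminate →]
= ¬(¬¬x1 ∨ ¬x3 ∨ ¬x3 ∨ x4) ∨ x2   [eliminate →]
= ¬¬¬x1 ∧ ¬¬x3 ∧ ¬¬x3 ∧ ¬x4 ∨ x2   [De Morgan]
= ¬x1 ∧ ¬¬x3 ∧ ¬¬x3 ∧ ¬x4 ∨ x2   [double negation]
= ¬x1 ∧ x3 ∧ ¬¬x3 ∧ ¬x4 ∨ x2   [double negation]
= ¬x1 ∧ x3 ∧ x3 ∧ ¬x4 ∨ x2   [double negation]
= ¬x1 ∧ x3 ∧ ¬x4 ∨ x2   [simplify]

¬x1 ∧ x3 ∧ ¬x4 ∨ x2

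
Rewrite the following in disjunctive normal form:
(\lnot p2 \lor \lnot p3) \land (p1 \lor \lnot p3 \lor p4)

(\lnot p2 \lor \lnot p3) \land (p1 \lor \lnot p3 \lor p4)
≡ (\lnot p2 \land p1) \lor (\lnot p2 \land \lnot p3) \lor (\lnot p2 \land p4) \lor (\lnot p3 \land p1) \lor (\lnot p3 \land \lnot p3) \lor (\lnot p3 \land p4)   — distribute \land over \lor
≡ (\lnot p2 \land p1) \lor (\lnot p2 \land p4) \lor \lnot p3   — simplify

(\lnot p2 \land p1) \lor (\lnot p2 \land p4) \lor \lnot p3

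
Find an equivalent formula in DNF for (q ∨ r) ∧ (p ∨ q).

q ∨ (r ∧ p)

(q ∨ r) ∧ (p ∨ q)
≡ (q ∧ p) ∨ (q ∧ q) ∨ (r ∧ p) ∨ (r ∧ q)   — distribute ∧ over ∨
≡ q ∨ (r ∧ p)   — simplify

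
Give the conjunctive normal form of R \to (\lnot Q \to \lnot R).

R \to (\lnot Q \to \lnot R)
⇔ \lnot R \lor (\lnot Q \to \lnot R)   [eliminate \to]
⇔ \lnot R \lor \lnot \lnot Q \lor \lnot R   [eliminate \to]
⇔ \lnot R \lor Q \lor \lnot R   [double negation]
⇔ \lnot R \lor Q   [simplify]

\lnot R \lor Q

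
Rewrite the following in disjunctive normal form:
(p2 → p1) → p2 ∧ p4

p2 ∧ ¬p1 ∨ p2 ∧ p4

(p2 → p1) → p2 ∧ p4
≡ ¬(p2 → p1) ∨ p2 ∧ p4   — eliminate →
≡ ¬(¬p2 ∨ p1) ∨ p2 ∧ p4   — eliminate →
≡ ¬¬p2 ∧ ¬p1 ∨ p2 ∧ p4   — De Morgan
≡ p2 ∧ ¬p1 ∨ p2 ∧ p4   — double negation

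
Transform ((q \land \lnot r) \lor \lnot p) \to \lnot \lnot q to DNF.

((q \land \lnot r) \lor \lnot p) \to \lnot \lnot q
⇔ \lnot ((q \land \lnot r) \lor \lnot p) \lor \lnot \lnot q   — eliminate \to
⇔ (\lnot (q \land \lnot r) \land \lnot \lnot p) \lor \lnot \lnot q   — De Morgan
⇔ ((\lnot q \lor \lnot \lnot r) \land \lnot \lnot p) \lor \lnot \lnot q   — De Morgan
⇔ ((\lnot q \lor r) \land \lnot \lnot p) \lor \lnot \lnot q   — double negation
⇔ ((\lnot q \lor r) \land p) \lor \lnot \lnot q   — double negation
⇔ ((\lnot q \lor r) \land p) \lor q   — double negation
⇔ (\lnot q \land p) \lor (r \land p) \lor q   — distribute \land over \lor

(\lnot q \land p) \lor (r \land p) \lor q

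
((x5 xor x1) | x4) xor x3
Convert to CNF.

(x5 | x1 | x4 | x3) & (~x5 | ~x1 | x4 | x3) & (~x5 | x1 | ~x3) & (~x1 | x5 | ~x3) & (~x4 | ~x3)

((x5 xor x1) | x4) xor x3
⇔ ((x5 xor x1) | x4 | x3) & ~(((x5 xor x1) | x4) & x3)   [expand xor]
⇔ (((x5 | x1) & ~(x5 & x1)) | x4 | x3) & ~(((x5 xor x1) | x4) & x3)   [expand xor]
⇔ (((x5 | x1) & ~(x5 & x1)) | x4 | x3) & ~((((x5 | x1) & ~(x5 & x1)) | x4) & x3)   [expand xor]
⇔ (((x5 | x1) & (~x5 | ~x1)) | x4 | x3) & ~((((x5 | x1) & ~(x5 & x1)) | x4) & x3)   [De Morgan]
⇔ (((x5 | x1) & (~x5 | ~x1)) | x4 | x3) & (~(((x5 | x1) & ~(x5 & x1)) | x4) | ~x3)   [De Morgan]
⇔ (((x5 | x1) & (~x5 | ~x1)) | x4 | x3) & ((~((x5 | x1) & ~(x5 & x1)) & ~x4) | ~x3)   [De Morgan]
⇔ (((x5 | x1) & (~x5 | ~x1)) | x4 | x3) & (((~(x5 | x1) | ~~(x5 & x1)) & ~x4) | ~x3)   [De Morgan]
⇔ (((x5 | x1) & (~x5 | ~x1)) | x4 | x3) & ((((~x5 & ~x1) | ~~(x5 & x1)) & ~x4) | ~x3)   [De Morgan]
⇔ (((x5 | x1) & (~x5 | ~x1)) | x4 | x3) & ((((~x5 & ~x1) | (x5 & x1)) & ~x4) | ~x3)   [double negation]
⇔ (x5 | x1 | x4 | x3) & (~x5 | ~x1 | x4 | x3) & (~x5 | x5 | ~x3) & (~x5 | x1 | ~x3) & (~x1 | x5 | ~x3) & (~x1 | x1 | ~x3) & (~x4 | ~x3)   [distribute | over &]
⇔ (x5 | x1 | x4 | x3) & (~x5 | ~x1 | x4 | x3) & (~x5 | x1 | ~x3) & (~x1 | x5 | ~x3) & (~x4 | ~x3)   [simplify]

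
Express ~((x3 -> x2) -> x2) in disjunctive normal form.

~x3 & ~x2

~((x3 -> x2) -> x2)
≡ ~(~(x3 -> x2) | x2)   (eliminate ->)
≡ ~(~(~x3 | x2) | x2)   (eliminate ->)
≡ ~~(~x3 | x2) & ~x2   (De Morgan)
≡ (~x3 | x2) & ~x2   (double negation)
≡ (~x3 & ~x2) | (x2 & ~x2)   (distribute & over |)
≡ ~x3 & ~x2   (simplify)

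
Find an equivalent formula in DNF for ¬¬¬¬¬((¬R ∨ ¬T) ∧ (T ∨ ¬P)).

¬¬¬¬¬((¬R ∨ ¬T) ∧ (T ∨ ¬P))
≡ ¬¬¬((¬R ∨ ¬T) ∧ (T ∨ ¬P))   [double negation]
≡ ¬((¬R ∨ ¬T) ∧ (T ∨ ¬P))   [double negation]
≡ ¬(¬R ∨ ¬T) ∨ ¬(T ∨ ¬P)   [De Morgan]
≡ (¬¬R ∧ ¬¬T) ∨ ¬(T ∨ ¬P)   [De Morgan]
≡ (R ∧ ¬¬T) ∨ ¬(T ∨ ¬P)   [double negation]
≡ (R ∧ T) ∨ ¬(T ∨ ¬P)   [double negation]
≡ (R ∧ T) ∨ (¬T ∧ ¬¬P)   [De Morgan]
≡ (R ∧ T) ∨ (¬T ∧ P)   [double negation]

(R ∧ T) ∨ (¬T ∧ P)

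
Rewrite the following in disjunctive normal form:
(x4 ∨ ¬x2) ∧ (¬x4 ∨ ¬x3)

(x4 ∧ ¬x3) ∨ (¬x2 ∧ ¬x4) ∨ (¬x2 ∧ ¬x3)

(x4 ∨ ¬x2) ∧ (¬x4 ∨ ¬x3)
⇔ (x4 ∧ ¬x4) ∨ (x4 ∧ ¬x3) ∨ (¬x2 ∧ ¬x4) ∨ (¬x2 ∧ ¬x3)   — distribute ∧ over ∨
⇔ (x4 ∧ ¬x3) ∨ (¬x2 ∧ ¬x4) ∨ (¬x2 ∧ ¬x3)   — simplify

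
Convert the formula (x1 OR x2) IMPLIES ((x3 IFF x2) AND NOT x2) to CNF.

(NOT x1 OR NOT x3 OR x2) AND NOT x2

(x1 OR x2) IMPLIES ((x3 IFF x2) AND NOT x2)
≡ NOT (x1 OR x2) OR ((x3 IFF x2) AND NOT x2)   [eliminate IMPLIES]
≡ NOT (x1 OR x2) OR ((x3 IMPLIES x2) AND (x2 IMPLIES x3) AND NOT x2)   [eliminate IFF]
≡ NOT (x1 OR x2) OR ((NOT x3 OR x2) AND (x2 IMPLIES x3) AND NOT x2)   [eliminate IMPLIES]
≡ NOT (x1 OR x2) OR ((NOT x3 OR x2) AND (NOT x2 OR x3) AND NOT x2)   [eliminate IMPLIES]
≡ (NOT x1 AND NOT x2) OR ((NOT x3 OR x2) AND (NOT x2 OR x3) AND NOT x2)   [De Morgan]
≡ (NOT x1 OR NOT x3 OR x2) AND (NOT x1 OR NOT x2 OR x3) AND (NOT x1 OR NOT x2) AND (NOT x2 OR NOT x3 OR x2) AND (NOT x2 OR NOT x2 OR x3) AND (NOT x2 OR NOT x2)   [distribute OR over AND]
≡ (NOT x1 OR NOT x3 OR x2) AND NOT x2   [simplify]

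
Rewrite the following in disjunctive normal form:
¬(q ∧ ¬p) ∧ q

¬(q ∧ ¬p) ∧ q
≡ (¬q ∨ ¬¬p) ∧ q   (De Morgan)
≡ (¬q ∨ p) ∧ q   (double negation)
≡ ¬q ∧ q ∨ p ∧ q   (distribute ∧ over ∨)
≡ p ∧ q   (simplify)

p ∧ q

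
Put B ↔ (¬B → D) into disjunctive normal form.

(¬B ∧ ¬D) ∨ B

B ↔ (¬B → D)
≡ (B → (¬B → D)) ∧ ((¬B → D) → B)   [eliminate ↔]
≡ (¬B ∨ (¬B → D)) ∧ ((¬B → D) → B)   [eliminate →]
≡ (¬B ∨ ¬¬B ∨ D) ∧ ((¬B → D) → B)   [eliminate →]
≡ (¬B ∨ ¬¬B ∨ D) ∧ (¬(¬B → D) ∨ B)   [eliminate →]
≡ (¬B ∨ ¬¬B ∨ D) ∧ (¬(¬¬B ∨ D) ∨ B)   [eliminate →]
≡ (¬B ∨ B ∨ D) ∧ (¬(¬¬B ∨ D) ∨ B)   [double negation]
≡ (¬B ∨ B ∨ D) ∧ ((¬¬¬B ∧ ¬D) ∨ B)   [De Morgan]
≡ (¬B ∨ B ∨ D) ∧ ((¬B ∧ ¬D) ∨ B)   [double negation]
≡ (¬B ∧ ¬B ∧ ¬D) ∨ (¬B ∧ B) ∨ (B ∧ ¬B ∧ ¬D) ∨ (B ∧ B) ∨ (D ∧ ¬B ∧ ¬D) ∨ (D ∧ B)   [distribute ∧ over ∨]
≡ (¬B ∧ ¬D) ∨ B   [simplify]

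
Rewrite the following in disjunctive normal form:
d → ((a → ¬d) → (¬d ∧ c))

¬d ∨ (a ∧ d)

d → ((a → ¬d) → (¬d ∧ c))
≡ ¬d ∨ ((a → ¬d) → (¬d ∧ c))   [eliminate →]
≡ ¬d ∨ ¬(a → ¬d) ∨ (¬d ∧ c)   [eliminate →]
≡ ¬d ∨ ¬(¬a ∨ ¬d) ∨ (¬d ∧ c)   [eliminate →]
≡ ¬d ∨ (¬¬a ∧ ¬¬d) ∨ (¬d ∧ c)   [De Morgan]
≡ ¬d ∨ (a ∧ ¬¬d) ∨ (¬d ∧ c)   [double negation]
≡ ¬d ∨ (a ∧ d) ∨ (¬d ∧ c)   [double negation]
≡ ¬d ∨ (a ∧ d)   [simplify]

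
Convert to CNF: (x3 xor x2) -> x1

(x3 xor x2) -> x1
≡ ~(x3 xor x2) | x1   [eliminate ->]
≡ ~((x3 | x2) & ~(x3 & x2)) | x1   [expand xor]
≡ ~(x3 | x2) | ~~(x3 & x2) | x1   [De Morgan]
≡ (~x3 & ~x2) | ~~(x3 & x2) | x1   [De Morgan]
≡ (~x3 & ~x2) | (x3 & x2) | x1   [double negation]
≡ (~x3 | x3 | x1) & (~x3 | x2 | x1) & (~x2 | x3 | x1) & (~x2 | x2 | x1)   [distribute | over &]
≡ (~x3 | x2 | x1) & (~x2 | x3 | x1)   [simplify]

(~x3 | x2 | x1) & (~x2 | x3 | x1)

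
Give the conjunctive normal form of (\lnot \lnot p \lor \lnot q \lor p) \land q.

(\lnot \lnot p \lor \lnot q \lor p) \land q
⇔ (p \lor \lnot q \lor p) \land q   (double negation)
⇔ (p \lor \lnot q) \land q   (simplify)

(p \lor \lnot q) \land q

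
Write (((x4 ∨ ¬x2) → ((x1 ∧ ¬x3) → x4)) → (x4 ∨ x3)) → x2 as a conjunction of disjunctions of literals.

(((x4 ∨ ¬x2) → ((x1 ∧ ¬x3) → x4)) → (x4 ∨ x3)) → x2
≡ ¬(((x4 ∨ ¬x2) → ((x1 ∧ ¬x3) → x4)) → (x4 ∨ x3)) ∨ x2   [eliminate →]
≡ ¬(¬((x4 ∨ ¬x2) → ((x1 ∧ ¬x3) → x4)) ∨ x4 ∨ x3) ∨ x2   [eliminate →]
≡ ¬(¬(¬(x4 ∨ ¬x2) ∨ ((x1 ∧ ¬x3) → x4)) ∨ x4 ∨ x3) ∨ x2   [eliminate →]
≡ ¬(¬(¬(x4 ∨ ¬x2) ∨ ¬(x1 ∧ ¬x3) ∨ x4) ∨ x4 ∨ x3) ∨ x2   [eliminate →]
≡ (¬¬(¬(x4 ∨ ¬x2) ∨ ¬(x1 ∧ ¬x3) ∨ x4) ∧ ¬x4 ∧ ¬x3) ∨ x2   [De Morgan]
≡ ((¬(x4 ∨ ¬x2) ∨ ¬(x1 ∧ ¬x3) ∨ x4) ∧ ¬x4 ∧ ¬x3) ∨ x2   [double negation]
≡ (((¬x4 ∧ ¬¬x2) ∨ ¬(x1 ∧ ¬x3) ∨ x4) ∧ ¬x4 ∧ ¬x3) ∨ x2   [De Morgan]
≡ (((¬x4 ∧ x2) ∨ ¬(x1 ∧ ¬x3) ∨ x4) ∧ ¬x4 ∧ ¬x3) ∨ x2   [double negation]
≡ (((¬x4 ∧ x2) ∨ ¬x1 ∨ ¬¬x3 ∨ x4) ∧ ¬x4 ∧ ¬x3) ∨ x2   [De Morgan]
≡ (((¬x4 ∧ x2) ∨ ¬x1 ∨ x3 ∨ x4) ∧ ¬x4 ∧ ¬x3) ∨ x2   [double negation]
≡ (¬x4 ∨ ¬x1 ∨ x3 ∨ x4 ∨ x2) ∧ (x2 ∨ ¬x1 ∨ x3 ∨ x4 ∨ x2) ∧ (¬x4 ∨ x2) ∧ (¬x3 ∨ x2)   [distribute ∨ over ∧]
≡ (x2 ∨ ¬x1 ∨ x3 ∨ x4) ∧ (¬x4 ∨ x2) ∧ (¬x3 ∨ x2)   [simplify]

(x2 ∨ ¬x1 ∨ x3 ∨ x4) ∧ (¬x4 ∨ x2) ∧ (¬x3 ∨ x2)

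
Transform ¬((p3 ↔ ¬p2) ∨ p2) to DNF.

¬((p3 ↔ ¬p2) ∨ p2)
≡ ¬((p3 → ¬p2) ∧ (¬p2 → p3) ∨ p2)   [eliminate ↔]
≡ ¬((¬p3 ∨ ¬p2) ∧ (¬p2 → p3) ∨ p2)   [eliminate →]
≡ ¬((¬p3 ∨ ¬p2) ∧ (¬¬p2 ∨ p3) ∨ p2)   [eliminate →]
≡ ¬((¬p3 ∨ ¬p2) ∧ (¬¬p2 ∨ p3)) ∧ ¬p2   [De Morgan]
≡ (¬(¬p3 ∨ ¬p2) ∨ ¬(¬¬p2 ∨ p3)) ∧ ¬p2   [De Morgan]
≡ (¬¬p3 ∧ ¬¬p2 ∨ ¬(¬¬p2 ∨ p3)) ∧ ¬p2   [De Morgan]
≡ (p3 ∧ ¬¬p2 ∨ ¬(¬¬p2 ∨ p3)) ∧ ¬p2   [double negation]
≡ (p3 ∧ p2 ∨ ¬(¬¬p2 ∨ p3)) ∧ ¬p2   [double negation]
≡ (p3 ∧ p2 ∨ ¬¬¬p2 ∧ ¬p3) ∧ ¬p2   [De Morgan]
≡ (p3 ∧ p2 ∨ ¬p2 ∧ ¬p3) ∧ ¬p2   [double negation]
≡ p3 ∧ p2 ∧ ¬p2 ∨ ¬p2 ∧ ¬p3 ∧ ¬p2   [distribute ∧ over ∨]
≡ ¬p2 ∧ ¬p3   [simplify]

¬p2 ∧ ¬p3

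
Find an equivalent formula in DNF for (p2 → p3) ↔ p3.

(p2 ∧ ¬p3) ∨ p3

(p2 → p3) ↔ p3
⇔ ((p2 → p3) → p3) ∧ (p3 → (p2 → p3))
⇔ (¬(p2 → p3) ∨ p3) ∧ (p3 → (p2 → p3))
⇔ (¬(¬p2 ∨ p3) ∨ p3) ∧ (p3 → (p2 → p3))
⇔ (¬(¬p2 ∨ p3) ∨ p3) ∧ (¬p3 ∨ (p2 → p3))
⇔ (¬(¬p2 ∨ p3) ∨ p3) ∧ (¬p3 ∨ ¬p2 ∨ p3)
⇔ ((¬¬p2 ∧ ¬p3) ∨ p3) ∧ (¬p3 ∨ ¬p2 ∨ p3)
⇔ ((p2 ∧ ¬p3) ∨ p3) ∧ (¬p3 ∨ ¬p2 ∨ p3)
⇔ (p2 ∧ ¬p3 ∧ ¬p3) ∨ (p2 ∧ ¬p3 ∧ ¬p2) ∨ (p2 ∧ ¬p3 ∧ p3) ∨ (p3 ∧ ¬p3) ∨ (p3 ∧ ¬p2) ∨ (p3 ∧ p3)
⇔ (p2 ∧ ¬p3) ∨ p3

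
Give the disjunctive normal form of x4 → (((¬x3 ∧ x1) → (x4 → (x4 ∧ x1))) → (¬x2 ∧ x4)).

x4 → (((¬x3 ∧ x1) → (x4 → (x4 ∧ x1))) → (¬x2 ∧ x4))
⇔ ¬x4 ∨ (((¬x3 ∧ x1) → (x4 → (x4 ∧ x1))) → (¬x2 ∧ x4))   [eliminate →]
⇔ ¬x4 ∨ ¬((¬x3 ∧ x1) → (x4 → (x4 ∧ x1))) ∨ (¬x2 ∧ x4)   [eliminate →]
⇔ ¬x4 ∨ ¬(¬(¬x3 ∧ x1) ∨ (x4 → (x4 ∧ x1))) ∨ (¬x2 ∧ x4)   [eliminate →]
⇔ ¬x4 ∨ ¬(¬(¬x3 ∧ x1) ∨ ¬x4 ∨ (x4 ∧ x1)) ∨ (¬x2 ∧ x4)   [eliminate →]
⇔ ¬x4 ∨ (¬¬(¬x3 ∧ x1) ∧ ¬¬x4 ∧ ¬(x4 ∧ x1)) ∨ (¬x2 ∧ x4)   [De Morgan]
⇔ ¬x4 ∨ (¬x3 ∧ x1 ∧ ¬¬x4 ∧ ¬(x4 ∧ x1)) ∨ (¬x2 ∧ x4)   [double negation]
⇔ ¬x4 ∨ (¬x3 ∧ x1 ∧ x4 ∧ ¬(x4 ∧ x1)) ∨ (¬x2 ∧ x4)   [double negation]
⇔ ¬x4 ∨ (¬x3 ∧ x1 ∧ x4 ∧ (¬x4 ∨ ¬x1)) ∨ (¬x2 ∧ x4)   [De Morgan]
⇔ ¬x4 ∨ (¬x3 ∧ x1 ∧ x4 ∧ ¬x4) ∨ (¬x3 ∧ x1 ∧ x4 ∧ ¬x1) ∨ (¬x2 ∧ x4)   [distribute ∧ over ∨]
⇔ ¬x4 ∨ (¬x2 ∧ x4)   [simplify]

¬x4 ∨ (¬x2 ∧ x4)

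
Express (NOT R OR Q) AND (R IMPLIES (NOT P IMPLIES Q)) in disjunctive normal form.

(NOT R OR Q) AND (R IMPLIES (NOT P IMPLIES Q))
⇔ (NOT R OR Q) AND (NOT R OR (NOT P IMPLIES Q))   [eliminate IMPLIES]
⇔ (NOT R OR Q) AND (NOT R OR NOT NOT P OR Q)   [eliminate IMPLIES]
⇔ (NOT R OR Q) AND (NOT R OR P OR Q)   [double negation]
⇔ (NOT R AND NOT R) OR (NOT R AND P) OR (NOT R AND Q) OR (Q AND NOT R) OR (Q AND P) OR (Q AND Q)   [distribute AND over OR]
⇔ NOT R OR Q   [simplify]

NOT R OR Q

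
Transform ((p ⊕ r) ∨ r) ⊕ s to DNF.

((p ⊕ r) ∨ r) ⊕ s
⇔ (((p ⊕ r) ∨ r) ∧ ¬s) ∨ (¬((p ⊕ r) ∨ r) ∧ s)   [expand ⊕]
⇔ (((p ∧ ¬r) ∨ (¬p ∧ r) ∨ r) ∧ ¬s) ∨ (¬((p ⊕ r) ∨ r) ∧ s)   [expand ⊕]
⇔ (((p ∧ ¬r) ∨ (¬p ∧ r) ∨ r) ∧ ¬s) ∨ (¬((p ∧ ¬r) ∨ (¬p ∧ r) ∨ r) ∧ s)   [expand ⊕]
⇔ (((p ∧ ¬r) ∨ (¬p ∧ r) ∨ r) ∧ ¬s) ∨ (¬(p ∧ ¬r) ∧ ¬(¬p ∧ r) ∧ ¬r ∧ s)   [De Morgan]
⇔ (((p ∧ ¬r) ∨ (¬p ∧ r) ∨ r) ∧ ¬s) ∨ ((¬p ∨ ¬¬r) ∧ ¬(¬p ∧ r) ∧ ¬r ∧ s)   [De Morgan]
⇔ (((p ∧ ¬r) ∨ (¬p ∧ r) ∨ r) ∧ ¬s) ∨ ((¬p ∨ r) ∧ ¬(¬p ∧ r) ∧ ¬r ∧ s)   [double negation]
⇔ (((p ∧ ¬r) ∨ (¬p ∧ r) ∨ r) ∧ ¬s) ∨ ((¬p ∨ r) ∧ (¬¬p ∨ ¬r) ∧ ¬r ∧ s)   [De Morgan]
⇔ (((p ∧ ¬r) ∨ (¬p ∧ r) ∨ r) ∧ ¬s) ∨ ((¬p ∨ r) ∧ (p ∨ ¬r) ∧ ¬r ∧ s)   [double negation]
⇔ (p ∧ ¬r ∧ ¬s) ∨ (¬p ∧ r ∧ ¬s) ∨ (r ∧ ¬s) ∨ (¬p ∧ p ∧ ¬r ∧ s) ∨ (¬p ∧ ¬r ∧ ¬r ∧ s) ∨ (r ∧ p ∧ ¬r ∧ s) ∨ (r ∧ ¬r ∧ ¬r ∧ s)   [distribute ∧ over ∨]
⇔ (p ∧ ¬r ∧ ¬s) ∨ (r ∧ ¬s) ∨ (¬p ∧ ¬r ∧ s)   [simplify]

(p ∧ ¬r ∧ ¬s) ∨ (r ∧ ¬s) ∨ (¬p ∧ ¬r ∧ s)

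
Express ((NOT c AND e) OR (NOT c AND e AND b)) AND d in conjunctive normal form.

((NOT c AND e) OR (NOT c AND e AND b)) AND d
= (NOT c OR NOT c) AND (NOT c OR e) AND (NOT c OR b) AND (e OR NOT c) AND (e OR e) AND (e OR b) AND d
= NOT c AND e AND d

NOT c AND e AND d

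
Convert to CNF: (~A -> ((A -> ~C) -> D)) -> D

(~A -> ((A -> ~C) -> D)) -> D
≡ ~(~A -> ((A -> ~C) -> D)) | D   [eliminate ->]
≡ ~(~~A | ((A -> ~C) -> D)) | D   [eliminate ->]
≡ ~(~~A | ~(A -> ~C) | D) | D   [eliminate ->]
≡ ~(~~A | ~(~A | ~C) | D) | D   [eliminate ->]
≡ (~~~A & ~~(~A | ~C) & ~D) | D   [De Morgan]
≡ (~A & ~~(~A | ~C) & ~D) | D   [double negation]
≡ (~A & (~A | ~C) & ~D) | D   [double negation]
≡ (~A | D) & (~A | ~C | D) & (~D | D)   [distribute | over &]
≡ ~A | D   [simplify]

~A | D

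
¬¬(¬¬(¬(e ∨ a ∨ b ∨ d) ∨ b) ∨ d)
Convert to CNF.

(¬e ∨ b ∨ d) ∧ (¬a ∨ b ∨ d)

¬¬(¬¬(¬(e ∨ a ∨ b ∨ d) ∨ b) ∨ d)
≡ ¬¬(¬(e ∨ a ∨ b ∨ d) ∨ b) ∨ d   [double negation]
≡ ¬(e ∨ a ∨ b ∨ d) ∨ b ∨ d   [double negation]
≡ (¬e ∧ ¬a ∧ ¬b ∧ ¬d) ∨ b ∨ d   [De Morgan]
≡ (¬e ∨ b ∨ d) ∧ (¬a ∨ b ∨ d) ∧ (¬b ∨ b ∨ d) ∧ (¬d ∨ b ∨ d)   [distribute ∨ over ∧]
≡ (¬e ∨ b ∨ d) ∧ (¬a ∨ b ∨ d)   [simplify]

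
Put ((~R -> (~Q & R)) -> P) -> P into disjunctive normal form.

((~R -> (~Q & R)) -> P) -> P
= ~((~R -> (~Q & R)) -> P) | P   [eliminate ->]
= ~(~(~R -> (~Q & R)) | P) | P   [eliminate ->]
= ~(~(~~R | (~Q & R)) | P) | P   [eliminate ->]
= (~~(~~R | (~Q & R)) & ~P) | P   [De Morgan]
= ((~~R | (~Q & R)) & ~P) | P   [double negation]
= ((R | (~Q & R)) & ~P) | P   [double negation]
= (R & ~P) | (~Q & R & ~P) | P   [distribute & over |]
= (R & ~P) | P   [simplify]

(R & ~P) | P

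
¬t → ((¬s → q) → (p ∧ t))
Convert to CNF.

¬t → ((¬s → q) → (p ∧ t))
= ¬¬t ∨ ((¬s → q) → (p ∧ t))   [eliminate →]
= ¬¬t ∨ ¬(¬s → q) ∨ (p ∧ t)   [eliminate →]
= ¬¬t ∨ ¬(¬¬s ∨ q) ∨ (p ∧ t)   [eliminate →]
= t ∨ ¬(¬¬s ∨ q) ∨ (p ∧ t)   [double negation]
= t ∨ (¬¬¬s ∧ ¬q) ∨ (p ∧ t)   [De Morgan]
= t ∨ (¬s ∧ ¬q) ∨ (p ∧ t)   [double negation]
= (t ∨ ¬s ∨ p) ∧ (t ∨ ¬s ∨ t) ∧ (t ∨ ¬q ∨ p) ∧ (t ∨ ¬q ∨ t)   [distribute ∨ over ∧]
= (t ∨ ¬s) ∧ (t ∨ ¬q)   [simplify]

(t ∨ ¬s) ∧ (t ∨ ¬q)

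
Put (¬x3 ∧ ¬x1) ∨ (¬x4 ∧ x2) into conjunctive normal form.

(¬x3 ∨ ¬x4) ∧ (¬x3 ∨ x2) ∧ (¬x1 ∨ ¬x4) ∧ (¬x1 ∨ x2)

(¬x3 ∧ ¬x1) ∨ (¬x4 ∧ x2)
≡ (¬x3 ∨ ¬x4) ∧ (¬x3 ∨ x2) ∧ (¬x1 ∨ ¬x4) ∧ (¬x1 ∨ x2)   [distribute ∨ over ∧]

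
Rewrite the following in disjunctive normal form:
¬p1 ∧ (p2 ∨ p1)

¬p1 ∧ p2

¬p1 ∧ (p2 ∨ p1)
= (¬p1 ∧ p2) ∨ (¬p1 ∧ p1)   [distribute ∧ over ∨]
= ¬p1 ∧ p2   [simplify]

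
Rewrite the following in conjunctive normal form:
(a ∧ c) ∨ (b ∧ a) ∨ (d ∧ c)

(a ∧ c) ∨ (b ∧ a) ∨ (d ∧ c)
≡ (a ∨ b ∨ d) ∧ (a ∨ b ∨ c) ∧ (a ∨ a ∨ d) ∧ (a ∨ a ∨ c) ∧ (c ∨ b ∨ d) ∧ (c ∨ b ∨ c) ∧ (c ∨ a ∨ d) ∧ (c ∨ a ∨ c)   (distribute ∨ over ∧)
≡ (a ∨ d) ∧ (a ∨ c) ∧ (c ∨ b)   (simplify)

(a ∨ d) ∧ (a ∨ c) ∧ (c ∨ b)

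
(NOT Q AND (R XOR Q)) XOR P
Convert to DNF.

(NOT Q AND R AND NOT P) OR (Q AND P) OR (NOT R AND NOT Q AND P)

(NOT Q AND (R XOR Q)) XOR P
⇔ (NOT Q AND (R XOR Q) AND NOT P) OR (NOT (NOT Q AND (R XOR Q)) AND P)
⇔ (NOT Q AND ((R AND NOT Q) OR (NOT R AND Q)) AND NOT P) OR (NOT (NOT Q AND (R XOR Q)) AND P)
⇔ (NOT Q AND ((R AND NOT Q) OR (NOT R AND Q)) AND NOT P) OR (NOT (NOT Q AND ((R AND NOT Q) OR (NOT R AND Q))) AND P)
⇔ (NOT Q AND ((R AND NOT Q) OR (NOT R AND Q)) AND NOT P) OR ((NOT NOT Q OR NOT ((R AND NOT Q) OR (NOT R AND Q))) AND P)
⇔ (NOT Q AND ((R AND NOT Q) OR (NOT R AND Q)) AND NOT P) OR ((Q OR NOT ((R AND NOT Q) OR (NOT R AND Q))) AND P)
⇔ (NOT Q AND ((R AND NOT Q) OR (NOT R AND Q)) AND NOT P) OR ((Q OR (NOT (R AND NOT Q) AND NOT (NOT R AND Q))) AND P)
⇔ (NOT Q AND ((R AND NOT Q) OR (NOT R AND Q)) AND NOT P) OR ((Q OR ((NOT R OR NOT NOT Q) AND NOT (NOT R AND Q))) AND P)
⇔ (NOT Q AND ((R AND NOT Q) OR (NOT R AND Q)) AND NOT P) OR ((Q OR ((NOT R OR Q) AND NOT (NOT R AND Q))) AND P)
⇔ (NOT Q AND ((R AND NOT Q) OR (NOT R AND Q)) AND NOT P) OR ((Q OR ((NOT R OR Q) AND (NOT NOT R OR NOT Q))) AND P)
⇔ (NOT Q AND ((R AND NOT Q) OR (NOT R AND Q)) AND NOT P) OR ((Q OR ((NOT R OR Q) AND (R OR NOT Q))) AND P)
⇔ (NOT Q AND R AND NOT Q AND NOT P) OR (NOT Q AND NOT R AND Q AND NOT P) OR (Q AND P) OR (NOT R AND R AND P) OR (NOT R AND NOT Q AND P) OR (Q AND R AND P) OR (Q AND NOT Q AND P)
⇔ (NOT Q AND R AND NOT P) OR (Q AND P) OR (NOT R AND NOT Q AND P)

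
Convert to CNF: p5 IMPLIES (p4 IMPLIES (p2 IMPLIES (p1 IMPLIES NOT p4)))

NOT p5 OR NOT p4 OR NOT p2 OR NOT p1

p5 IMPLIES (p4 IMPLIES (p2 IMPLIES (p1 IMPLIES NOT p4)))
≡ NOT p5 OR (p4 IMPLIES (p2 IMPLIES (p1 IMPLIES NOT p4)))   — eliminate IMPLIES
≡ NOT p5 OR NOT p4 OR (p2 IMPLIES (p1 IMPLIES NOT p4))   — eliminate IMPLIES
≡ NOT p5 OR NOT p4 OR NOT p2 OR (p1 IMPLIES NOT p4)   — eliminate IMPLIES
≡ NOT p5 OR NOT p4 OR NOT p2 OR NOT p1 OR NOT p4   — eliminate IMPLIES
≡ NOT p5 OR NOT p4 OR NOT p2 OR NOT p1   — simplify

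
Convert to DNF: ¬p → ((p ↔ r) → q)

p ∨ (r ∧ ¬p) ∨ q

¬p → ((p ↔ r) → q)
≡ ¬¬p ∨ ((p ↔ r) → q)   [eliminate →]
≡ ¬¬p ∨ ¬(p ↔ r) ∨ q   [eliminate →]
≡ ¬¬p ∨ ¬((p → r) ∧ (r → p)) ∨ q   [eliminate ↔]
≡ ¬¬p ∨ ¬((¬p ∨ r) ∧ (r → p)) ∨ q   [eliminate →]
≡ ¬¬p ∨ ¬((¬p ∨ r) ∧ (¬r ∨ p)) ∨ q   [eliminate →]
≡ p ∨ ¬((¬p ∨ r) ∧ (¬r ∨ p)) ∨ q   [double negation]
≡ p ∨ ¬(¬p ∨ r) ∨ ¬(¬r ∨ p) ∨ q   [De Morgan]
≡ p ∨ (¬¬p ∧ ¬r) ∨ ¬(¬r ∨ p) ∨ q   [De Morgan]
≡ p ∨ (p ∧ ¬r) ∨ ¬(¬r ∨ p) ∨ q   [double negation]
≡ p ∨ (p ∧ ¬r) ∨ (¬¬r ∧ ¬p) ∨ q   [De Morgan]
≡ p ∨ (p ∧ ¬r) ∨ (r ∧ ¬p) ∨ q   [double negation]
≡ p ∨ (r ∧ ¬p) ∨ q   [simplify]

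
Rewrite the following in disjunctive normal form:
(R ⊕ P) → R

(¬R ∧ ¬P) ∨ R

(R ⊕ P) → R
≡ ¬(R ⊕ P) ∨ R   (eliminate →)
≡ ¬((R ∧ ¬P) ∨ (¬R ∧ P)) ∨ R   (expand ⊕)
≡ (¬(R ∧ ¬P) ∧ ¬(¬R ∧ P)) ∨ R   (De Morgan)
≡ ((¬R ∨ ¬¬P) ∧ ¬(¬R ∧ P)) ∨ R   (De Morgan)
≡ ((¬R ∨ P) ∧ ¬(¬R ∧ P)) ∨ R   (double negation)
≡ ((¬R ∨ P) ∧ (¬¬R ∨ ¬P)) ∨ R   (De Morgan)
≡ ((¬R ∨ P) ∧ (R ∨ ¬P)) ∨ R   (double negation)
≡ (¬R ∧ R) ∨ (¬R ∧ ¬P) ∨ (P ∧ R) ∨ (P ∧ ¬P) ∨ R   (distribute ∧ over ∨)
≡ (¬R ∧ ¬P) ∨ R   (simplify)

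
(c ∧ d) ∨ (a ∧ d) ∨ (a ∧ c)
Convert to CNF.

(c ∧ d) ∨ (a ∧ d) ∨ (a ∧ c)
≡ (c ∨ a ∨ a) ∧ (c ∨ a ∨ c) ∧ (c ∨ d ∨ a) ∧ (c ∨ d ∨ c) ∧ (d ∨ a ∨ a) ∧ (d ∨ a ∨ c) ∧ (d ∨ d ∨ a) ∧ (d ∨ d ∨ c)   [distribute ∨ over ∧]
≡ (c ∨ a) ∧ (c ∨ d) ∧ (d ∨ a)   [simplify]

(c ∨ a) ∧ (c ∨ d) ∧ (d ∨ a)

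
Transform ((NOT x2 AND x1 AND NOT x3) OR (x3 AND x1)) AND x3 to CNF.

((NOT x2 AND x1 AND NOT x3) OR (x3 AND x1)) AND x3
⇔ (NOT x2 OR x3) AND (NOT x2 OR x1) AND (x1 OR x3) AND (x1 OR x1) AND (NOT x3 OR x3) AND (NOT x3 OR x1) AND x3   (distribute OR over AND)
⇔ x1 AND x3   (simplify)

x1 AND x3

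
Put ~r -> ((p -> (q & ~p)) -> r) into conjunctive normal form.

r | p

~r -> ((p -> (q & ~p)) -> r)
= ~~r | ((p -> (q & ~p)) -> r)
= ~~r | ~(p -> (q & ~p)) | r
= ~~r | ~(~p | (q & ~p)) | r
= r | ~(~p | (q & ~p)) | r
= r | (~~p & ~(q & ~p)) | r
= r | (p & ~(q & ~p)) | r
= r | (p & (~q | ~~p)) | r
= r | (p & (~q | p)) | r
= (r | p | r) & (r | ~q | p | r)
= r | p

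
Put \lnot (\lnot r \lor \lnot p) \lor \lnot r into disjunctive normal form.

(r \land p) \lor \lnot r

\lnot (\lnot r \lor \lnot p) \lor \lnot r
= (\lnot \lnot r \land \lnot \lnot p) \lor \lnot r   — De Morgan
= (r \land \lnot \lnot p) \lor \lnot r   — double negation
= (r \land p) \lor \lnot r   — double negation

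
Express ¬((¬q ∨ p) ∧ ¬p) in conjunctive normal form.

¬((¬q ∨ p) ∧ ¬p)
= ¬(¬q ∨ p) ∨ ¬¬p   [De Morgan]
= (¬¬q ∧ ¬p) ∨ ¬¬p   [De Morgan]
= (q ∧ ¬p) ∨ ¬¬p   [double negation]
= (q ∧ ¬p) ∨ p   [double negation]
= (q ∨ p) ∧ (¬p ∨ p)   [distribute ∨ over ∧]
= q ∨ p   [simplify]

q ∨ p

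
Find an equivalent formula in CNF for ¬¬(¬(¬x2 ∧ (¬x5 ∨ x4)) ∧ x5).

¬¬(¬(¬x2 ∧ (¬x5 ∨ x4)) ∧ x5)
⇔ ¬(¬x2 ∧ (¬x5 ∨ x4)) ∧ x5   [double negation]
⇔ (¬¬x2 ∨ ¬(¬x5 ∨ x4)) ∧ x5   [De Morgan]
⇔ (x2 ∨ ¬(¬x5 ∨ x4)) ∧ x5   [double negation]
⇔ (x2 ∨ (¬¬x5 ∧ ¬x4)) ∧ x5   [De Morgan]
⇔ (x2 ∨ (x5 ∧ ¬x4)) ∧ x5   [double negation]
⇔ (x2 ∨ x5) ∧ (x2 ∨ ¬x4) ∧ x5   [distribute ∨ over ∧]
⇔ (x2 ∨ ¬x4) ∧ x5   [simplify]

(x2 ∨ ¬x4) ∧ x5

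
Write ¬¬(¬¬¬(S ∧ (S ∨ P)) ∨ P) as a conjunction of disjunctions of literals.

¬S ∨ P

¬¬(¬¬¬(S ∧ (S ∨ P)) ∨ P)
= ¬¬¬(S ∧ (S ∨ P)) ∨ P
= ¬(S ∧ (S ∨ P)) ∨ P
= ¬S ∨ ¬(S ∨ P) ∨ P
= ¬S ∨ (¬S ∧ ¬P) ∨ P
= (¬S ∨ ¬S ∨ P) ∧ (¬S ∨ ¬P ∨ P)
= ¬S ∨ P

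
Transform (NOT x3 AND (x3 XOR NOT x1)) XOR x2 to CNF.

(NOT x3 AND (x3 XOR NOT x1)) XOR x2
≡ ((NOT x3 AND (x3 XOR NOT x1)) OR x2) AND NOT (NOT x3 AND (x3 XOR NOT x1) AND x2)
≡ ((NOT x3 AND (x3 OR NOT x1) AND NOT (x3 AND NOT x1)) OR x2) AND NOT (NOT x3 AND (x3 XOR NOT x1) AND x2)
≡ ((NOT x3 AND (x3 OR NOT x1) AND NOT (x3 AND NOT x1)) OR x2) AND NOT (NOT x3 AND (x3 OR NOT x1) AND NOT (x3 AND NOT x1) AND x2)
≡ ((NOT x3 AND (x3 OR NOT x1) AND (NOT x3 OR NOT NOT x1)) OR x2) AND NOT (NOT x3 AND (x3 OR NOT x1) AND NOT (x3 AND NOT x1) AND x2)
≡ ((NOT x3 AND (x3 OR NOT x1) AND (NOT x3 OR x1)) OR x2) AND NOT (NOT x3 AND (x3 OR NOT x1) AND NOT (x3 AND NOT x1) AND x2)
≡ ((NOT x3 AND (x3 OR NOT x1) AND (NOT x3 OR x1)) OR x2) AND (NOT NOT x3 OR NOT (x3 OR NOT x1) OR NOT NOT (x3 AND NOT x1) OR NOT x2)
≡ ((NOT x3 AND (x3 OR NOT x1) AND (NOT x3 OR x1)) OR x2) AND (x3 OR NOT (x3 OR NOT x1) OR NOT NOT (x3 AND NOT x1) OR NOT x2)
≡ ((NOT x3 AND (x3 OR NOT x1) AND (NOT x3 OR x1)) OR x2) AND (x3 OR (NOT x3 AND NOT NOT x1) OR NOT NOT (x3 AND NOT x1) OR NOT x2)
≡ ((NOT x3 AND (x3 OR NOT x1) AND (NOT x3 OR x1)) OR x2) AND (x3 OR (NOT x3 AND x1) OR NOT NOT (x3 AND NOT x1) OR NOT x2)
≡ ((NOT x3 AND (x3 OR NOT x1) AND (NOT x3 OR x1)) OR x2) AND (x3 OR (NOT x3 AND x1) OR (x3 AND NOT x1) OR NOT x2)
≡ (NOT x3 OR x2) AND (x3 OR NOT x1 OR x2) AND (NOT x3 OR x1 OR x2) AND (x3 OR NOT x3 OR x3 OR NOT x2) AND (x3 OR NOT x3 OR NOT x1 OR NOT x2) AND (x3 OR x1 OR x3 OR NOT x2) AND (x3 OR x1 OR NOT x1 OR NOT x2)
≡ (NOT x3 OR x2) AND (x3 OR NOT x1 OR x2) AND (x3 OR x1 OR NOT x2)

(NOT x3 OR x2) AND (x3 OR NOT x1 OR x2) AND (x3 OR x1 OR NOT x2)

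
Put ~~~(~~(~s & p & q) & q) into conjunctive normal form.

~~~(~~(~s & p & q) & q)
⇔ ~(~~(~s & p & q) & q)   [double negation]
⇔ ~~~(~s & p & q) | ~q   [De Morgan]
⇔ ~(~s & p & q) | ~q   [double negation]
⇔ ~~s | ~p | ~q | ~q   [De Morgan]
⇔ s | ~p | ~q | ~q   [double negation]
⇔ s | ~p | ~q   [simplify]

s | ~p | ~q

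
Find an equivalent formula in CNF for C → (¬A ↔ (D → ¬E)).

(¬C ∨ A ∨ ¬D ∨ ¬E) ∧ (¬C ∨ D ∨ ¬A) ∧ (¬C ∨ E ∨ ¬A)

C → (¬A ↔ (D → ¬E))
= ¬C ∨ (¬A ↔ (D → ¬E))   [eliminate →]
= ¬C ∨ ((¬A → (D → ¬E)) ∧ ((D → ¬E) → ¬A))   [eliminate ↔]
= ¬C ∨ ((¬¬A ∨ (D → ¬E)) ∧ ((D → ¬E) → ¬A))   [eliminate →]
= ¬C ∨ ((¬¬A ∨ ¬D ∨ ¬E) ∧ ((D → ¬E) → ¬A))   [eliminate →]
= ¬C ∨ ((¬¬A ∨ ¬D ∨ ¬E) ∧ (¬(D → ¬E) ∨ ¬A))   [eliminate →]
= ¬C ∨ ((¬¬A ∨ ¬D ∨ ¬E) ∧ (¬(¬D ∨ ¬E) ∨ ¬A))   [eliminate →]
= ¬C ∨ ((A ∨ ¬D ∨ ¬E) ∧ (¬(¬D ∨ ¬E) ∨ ¬A))   [double negation]
= ¬C ∨ ((A ∨ ¬D ∨ ¬E) ∧ ((¬¬D ∧ ¬¬E) ∨ ¬A))   [De Morgan]
= ¬C ∨ ((A ∨ ¬D ∨ ¬E) ∧ ((D ∧ ¬¬E) ∨ ¬A))   [double negation]
= ¬C ∨ ((A ∨ ¬D ∨ ¬E) ∧ ((D ∧ E) ∨ ¬A))   [double negation]
= (¬C ∨ A ∨ ¬D ∨ ¬E) ∧ (¬C ∨ D ∨ ¬A) ∧ (¬C ∨ E ∨ ¬A)   [distribute ∨ over ∧]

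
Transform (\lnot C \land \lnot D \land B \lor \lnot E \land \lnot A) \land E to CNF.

(\lnot C \lor \lnot E) \land (\lnot C \lor \lnot A) \land (\lnot D \lor \lnot E) \land (\lnot D \lor \lnot A) \land (B \lor \lnot E) \land (B \lor \lnot A) \land E

(\lnot C \land \lnot D \land B \lor \lnot E \land \lnot A) \land E
≡ (\lnot C \lor \lnot E) \land (\lnot C \lor \lnot A) \land (\lnot D \lor \lnot E) \land (\lnot D \lor \lnot A) \land (B \lor \lnot E) \land (B \lor \lnot A) \land E   [distribute \lor over \land]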